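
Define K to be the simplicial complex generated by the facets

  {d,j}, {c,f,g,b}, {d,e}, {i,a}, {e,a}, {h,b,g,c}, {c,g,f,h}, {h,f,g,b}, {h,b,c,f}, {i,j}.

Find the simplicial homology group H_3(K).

Order the vertices as a < b < c < d < e < f < g < h < i < j. Listing each simplex with vertices in this order, K has dimension 3 with simplices:

  0-simplices (10): a, b, c, d, e, f, g, h, i, j
  1-simplices (15): ae, ai, bc, bf, bg, bh, cf, cg, ch, de, dj, fg, fh, gh, ij
  2-simplices (10): bcf, bcg, bch, bfg, bfh, bgh, cfg, cfh, cgh, fgh
  3-simplices (5): bcfg, bcfh, bcgh, bfgh, cfgh

giving chain groups C_0 ≅ Z^10, C_1 ≅ Z^15, C_2 ≅ Z^10, C_3 ≅ Z^5.

The boundary map ∂_1: C_1 → C_0 maps an edge to its endpoints' difference, ∂[p,q] = q − p. For instance
  ∂cg = g − c.
The 10×15 boundary matrix has rank 8 and Smith normal form diag(1,1,1,1,1,1,1,1).

∂_2: C_2 → C_1 acts by ∂[p,q,r] = [q,r] − [p,r] + [p,q]. For instance
  ∂bch = ch − bh + bc,
  ∂bcf = cf − bf + bc.
The resulting 15×10 matrix has rank 6, and its Smith normal form has invariant factors (1,1,1,1,1,1).

∂_3: C_3 → C_2 sends each 3-simplex σ to the alternating sum Σ_i (−1)^i (σ with its i-th vertex removed). For instance
  ∂bcfg = cfg − bfg + bcg − bcf,
  ∂bfgh = fgh − bgh + bfh − bfg.
This gives a 10×5 integer matrix of rank 4; reducing to Smith normal form yields diagonal entries (1,1,1,1).

Now H_k = ker ∂_k / im ∂_{k+1}, so:

  H_3: rank ker ∂_3 − rank ∂_4 = (5 − 4) − 0 = 1, and there is no ∂_4, so H_3 = Z.

H_3 ≅ Z.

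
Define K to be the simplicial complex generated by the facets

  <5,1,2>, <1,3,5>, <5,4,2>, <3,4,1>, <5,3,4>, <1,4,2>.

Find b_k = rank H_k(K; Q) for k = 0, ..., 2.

We work with the vertex ordering 1 < 2 < 3 < 4 < 5. The simplices of K, each written with vertices in increasing order, are:

  0-simplices (5): [1], [2], [3], [4], [5]
  1-simplices (9): [1,2], [1,3], [1,4], [1,5], [2,4], [2,5], [3,4], [3,5], [4,5]
  2-simplices (6): [1,2,4], [1,2,5], [1,3,4], [1,3,5], [2,4,5], [3,4,5]

Hence C_0 ≅ Z^5, C_1 ≅ Z^9, C_2 ≅ Z^6.

∂_1: C_1 → C_0 maps an edge to its endpoints' difference, ∂[p,q] = q − p. For instance
  ∂[4,5] = [5] − [4].
This gives a 5×9 integer matrix of rank 4; reducing to Smith normal form yields diagonal entries (1,1,1,1).

The boundary map ∂_2: C_2 → C_1 acts by ∂[p,q,r] = [q,r] − [p,r] + [p,q]. For instance
  ∂[1,2,4] = [2,4] − [1,4] + [1,2],
  ∂[1,3,5] = [3,5] − [1,5] + [1,3].
The resulting 9×6 matrix has rank 5, and its Smith normal form has invariant factors (1,1,1,1,1).

From H_k ≅ ker(∂_k) / im(∂_{k+1}) we obtain:

  H_0: rank C_0 − rank ∂_1 = 5 − 4 = 1, and the invariant factors of ∂_1 are all 1, so H_0 = Z.
  H_1: rank ker ∂_1 − rank ∂_2 = (9 − 4) − 5 = 0, and the invariant factors of ∂_2 are all 1, so H_1 = 0.
  H_2: rank ker ∂_2 − rank ∂_3 = (6 − 5) − 0 = 1, and there is no ∂_3, so H_2 = Z.

Hence the Betti numbers are b_0 = 1, b_1 = 0, b_2 = 1.

b_0 = 1, b_1 = 0, b_2 = 1.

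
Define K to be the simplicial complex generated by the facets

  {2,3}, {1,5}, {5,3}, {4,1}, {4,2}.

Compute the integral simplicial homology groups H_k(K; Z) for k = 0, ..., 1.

K has 5 vertices, 5 edges.
rank ∂_0 = 0, rank ∂_1 = 4 ⇒ b_0 = 5 − 0 − 4 = 1; all invariant factors of ∂_1 are 1 so no torsion. So H_0 = Z.
rank ∂_1 = 4, rank ∂_2 = 0 ⇒ b_1 = 5 − 4 − 0 = 1. So H_1 = Z.

H_0 = Z,  H_1 = Z.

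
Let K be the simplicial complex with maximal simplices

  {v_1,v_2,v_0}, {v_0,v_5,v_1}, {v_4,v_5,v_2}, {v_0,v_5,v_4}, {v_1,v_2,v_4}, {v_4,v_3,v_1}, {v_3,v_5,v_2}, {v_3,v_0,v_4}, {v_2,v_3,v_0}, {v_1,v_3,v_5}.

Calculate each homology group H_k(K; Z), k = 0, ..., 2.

K has 6 vertices, 15 edges, 10 triangles.
rank ∂_0 = 0, rank ∂_1 = 5 ⇒ b_0 = 6 − 0 − 5 = 1; all invariant factors of ∂_1 are 1 so no torsion. So H_0 ≅ Z.
rank ∂_1 = 5, rank ∂_2 = 10 ⇒ b_1 = 15 − 5 − 10 = 0; ∂_2 has invariant factor(s) [2] giving torsion. So H_1 ≅ Z/2.
rank ∂_2 = 10, rank ∂_3 = 0 ⇒ b_2 = 10 − 10 − 0 = 0. So H_2 ≅ 0.

H_0 = Z,  H_1 = Z/2,  H_2 = 0.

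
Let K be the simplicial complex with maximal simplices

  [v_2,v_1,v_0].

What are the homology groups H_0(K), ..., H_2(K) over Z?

Fix the vertex order v_0 < v_1 < v_2 and write every simplex with vertices in increasing order. Then dim K = 2 and the simplices of K are:

  0-simplices (3): [v_0], [v_1], [v_2]
  1-simplices (3): [v_0,v_1], [v_0,v_2], [v_1,v_2]
  2-simplices (1): [v_0,v_1,v_2]

Hence C_0 ≅ Z^3, C_1 ≅ Z^3, C_2 ≅ Z^1.

The boundary map ∂_1: C_1 → C_0 maps an edge to its endpoints' difference, ∂[p,q] = q − p.
The resulting 3×3 matrix has rank 2, and its Smith normal form has invariant factors (1,1).

Boundary ∂_2: C_2 → C_1 maps a triangle to the signed sum of its edges. For instance
  ∂[v_0,v_1,v_2] = [v_1,v_2] − [v_0,v_2] + [v_0,v_1].
As a 3×1 matrix over Z this has rank 1, with invariant factors (1).

Computing H_k = (kernel of ∂_k) / (image of ∂_{k+1}):

  H_0: rank C_0 − rank ∂_1 = 3 − 2 = 1, and the invariant factors of ∂_1 are all 1, so H_0 ≅ Z.
  H_1: rank ker ∂_1 − rank ∂_2 = (3 − 2) − 1 = 0, and the invariant factors of ∂_2 are all 1, so H_1 ≅ 0.
  H_2: rank ker ∂_2 − rank ∂_3 = (1 − 1) − 0 = 0, and there is no ∂_3, so H_2 ≅ 0.

As a check, the Euler characteristic is 3 − 3 + 1 = 1, which agrees with 1 − 0 + 0 = 1.
(K is a triangulation of the 2-simplex.)

H_0 = Z,  H_1 = 0,  H_2 = 0.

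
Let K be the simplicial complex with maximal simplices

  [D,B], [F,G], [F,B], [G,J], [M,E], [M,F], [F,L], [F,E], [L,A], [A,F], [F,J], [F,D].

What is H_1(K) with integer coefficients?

Fix the vertex order A < B < D < E < F < G < J < L < M and write every simplex with vertices in increasing order. Then dim K = 1 and the simplices of K are:

  0-simplices (9): A, B, D, E, F, G, J, L, M
  1-simplices (12): AF, AL, BD, BF, DF, EF, EM, FG, FJ, FL, FM, GJ

so the chain groups are C_0 ≅ Z^9, C_1 ≅ Z^12.

Boundary ∂_1: C_1 → C_0 sends each edge [p,q] (with p < q) to q − p. For instance
  ∂EF = F − E.
The 9×12 boundary matrix has rank 8 and Smith normal form diag(1,1,1,1,1,1,1,1).

Reading off H_k = ker ∂_k / im ∂_{k+1}:

  H_1: rank ker ∂_1 − rank ∂_2 = (12 − 8) − 0 = 4, and there is no ∂_2, so H_1 ≅ Z^4.

H_1 = Z^4.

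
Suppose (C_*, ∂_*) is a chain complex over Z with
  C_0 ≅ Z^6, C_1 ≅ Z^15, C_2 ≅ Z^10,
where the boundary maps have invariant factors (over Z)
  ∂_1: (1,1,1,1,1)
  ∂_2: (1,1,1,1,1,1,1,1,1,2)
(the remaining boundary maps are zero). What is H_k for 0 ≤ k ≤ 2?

H_0 ≅ Z,  H_1 ≅ Z/2,  H_2 = 0.

H_0: b_0 = 6 − 0 − 5 = 1; torsion from ∂_1 factors > 1: none. So H_0 ≅ Z.
H_1: b_1 = 15 − 5 − 10 = 0; torsion from ∂_2 factors > 1: [2]. So H_1 ≅ Z/2.
H_2: b_2 = 10 − 10 − 0 = 0; torsion from ∂_3 factors > 1: none. So H_2 ≅ 0.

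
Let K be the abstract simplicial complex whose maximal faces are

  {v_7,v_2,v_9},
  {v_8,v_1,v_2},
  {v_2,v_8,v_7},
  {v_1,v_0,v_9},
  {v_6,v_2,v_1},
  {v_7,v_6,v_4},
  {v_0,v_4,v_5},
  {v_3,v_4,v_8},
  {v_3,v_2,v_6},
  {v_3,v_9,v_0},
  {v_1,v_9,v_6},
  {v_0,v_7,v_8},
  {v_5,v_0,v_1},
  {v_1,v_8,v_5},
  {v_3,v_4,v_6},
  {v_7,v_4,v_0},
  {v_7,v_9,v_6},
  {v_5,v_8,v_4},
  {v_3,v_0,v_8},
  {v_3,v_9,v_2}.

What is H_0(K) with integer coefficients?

H_0 = Z.

Order the vertices as v_0 < v_1 < v_2 < v_3 < v_4 < v_5 < v_6 < v_7 < v_8 < v_9. Listing each simplex with vertices in this order, K has dimension 2 with simplices:

  0-simplices (10): [v_0], [v_1], [v_2], [v_3], [v_4], [v_5], [v_6], [v_7], [v_8], [v_9]
  1-simplices (30): (30 of them)
  2-simplices (20): (20 of them)

so the chain groups are C_0 ≅ Z^10, C_1 ≅ Z^30, C_2 ≅ Z^20.

∂_1: C_1 → C_0 is given by ∂[p,q] = [q] − [p]. For instance
  ∂[v_1,v_8] = [v_8] − [v_1].
The 10×30 boundary matrix has rank 9 and Smith normal form diag(1,1,1,1,1,1,1,1,1).

The boundary map ∂_2: C_2 → C_1 sends each 2-simplex [p,q,r] to [q,r] − [p,r] + [p,q]. For instance
  ∂[v_0,v_4,v_5] = [v_4,v_5] − [v_0,v_5] + [v_0,v_4],
  ∂[v_0,v_1,v_9] = [v_1,v_9] − [v_0,v_9] + [v_0,v_1].
This gives a 30×20 integer matrix of rank 20; reducing to Smith normal form yields diagonal entries (1,1,1,1,1,1,1,1,1,1,1,1,1,1,1,1,1,1,1,2).

Computing H_k = (kernel of ∂_k) / (image of ∂_{k+1}):

  H_0: rank C_0 − rank ∂_1 = 10 − 9 = 1, and the invariant factors of ∂_1 are all 1, so H_0 ≅ Z.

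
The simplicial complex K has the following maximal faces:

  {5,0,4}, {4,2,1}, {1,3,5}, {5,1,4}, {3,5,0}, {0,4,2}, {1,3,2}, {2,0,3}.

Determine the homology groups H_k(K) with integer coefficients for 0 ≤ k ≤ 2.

We work with the vertex ordering 0 < 1 < 2 < 3 < 4 < 5. The simplices of K, each written with vertices in increasing order, are:

  0-simplices (6): [0], [1], [2], [3], [4], [5]
  1-simplices (12): [0,2], [0,3], [0,4], [0,5], [1,2], [1,3], [1,4], [1,5], [2,3], [2,4], [3,5], [4,5]
  2-simplices (8): [0,2,3], [0,2,4], [0,3,5], [0,4,5], [1,2,3], [1,2,4], [1,3,5], [1,4,5]

so the chain groups are C_0 ≅ Z^6, C_1 ≅ Z^12, C_2 ≅ Z^8.

∂_1: C_1 → C_0 maps an edge to its endpoints' difference, ∂[p,q] = q − p. For instance
  ∂[1,2] = [2] − [1].
This gives a 6×12 integer matrix of rank 5; reducing to Smith normal form yields diagonal entries (1,1,1,1,1).

The boundary map ∂_2: C_2 → C_1 acts by ∂[p,q,r] = [q,r] − [p,r] + [p,q]. For instance
  ∂[0,2,3] = [2,3] − [0,3] + [0,2],
  ∂[0,3,5] = [3,5] − [0,5] + [0,3].
The 12×8 boundary matrix has rank 7 and Smith normal form diag(1,1,1,1,1,1,1).

From H_k ≅ ker(∂_k) / im(∂_{k+1}) we obtain:

  H_0: rank C_0 − rank ∂_1 = 6 − 5 = 1, and the invariant factors of ∂_1 are all 1, so H_0 = Z.
  H_1: rank ker ∂_1 − rank ∂_2 = (12 − 5) − 7 = 0, and the invariant factors of ∂_2 are all 1, so H_1 = 0.
  H_2: rank ker ∂_2 − rank ∂_3 = (8 − 7) − 0 = 1, and there is no ∂_3, so H_2 = Z.

As a check, the Euler characteristic is 6 − 12 + 8 = 2, which agrees with 1 − 0 + 1 = 2.

H_0 ≅ Z,  H_1 = 0,  H_2 ≅ Z.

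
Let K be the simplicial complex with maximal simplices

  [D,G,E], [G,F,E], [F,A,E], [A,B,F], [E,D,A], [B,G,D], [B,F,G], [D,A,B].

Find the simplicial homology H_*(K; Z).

H_0 = Z,  H_1 = 0,  H_2 = Z.

K has 6 vertices, 12 edges, 8 triangles.
rank ∂_0 = 0, rank ∂_1 = 5 ⇒ b_0 = 6 − 0 − 5 = 1; all invariant factors of ∂_1 are 1 so no torsion. So H_0 ≅ Z.
rank ∂_1 = 5, rank ∂_2 = 7 ⇒ b_1 = 12 − 5 − 7 = 0; all invariant factors of ∂_2 are 1 so no torsion. So H_1 ≅ 0.
rank ∂_2 = 7, rank ∂_3 = 0 ⇒ b_2 = 8 − 7 − 0 = 1. So H_2 ≅ Z.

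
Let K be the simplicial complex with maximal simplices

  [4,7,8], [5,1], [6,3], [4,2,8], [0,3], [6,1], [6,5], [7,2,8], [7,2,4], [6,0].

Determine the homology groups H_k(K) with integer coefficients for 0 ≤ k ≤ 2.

H_0 ≅ Z^2,  H_1 ≅ Z^2,  H_2 ≅ Z.

We work with the vertex ordering 0 < 1 < 2 < 3 < 4 < 5 < 6 < 7 < 8. The simplices of K, each written with vertices in increasing order, are:

  0-simplices (9): [0], [1], [2], [3], [4], [5], [6], [7], [8]
  1-simplices (12): [0,3], [0,6], [1,5], [1,6], [2,4], [2,7], [2,8], [3,6], [4,7], [4,8], [5,6], [7,8]
  2-simplices (4): [2,4,7], [2,4,8], [2,7,8], [4,7,8]

so the chain groups are C_0 ≅ Z^9, C_1 ≅ Z^12, C_2 ≅ Z^4.

∂_1: C_1 → C_0 sends each edge [p,q] (with p < q) to q − p.
As a 9×12 matrix over Z this has rank 7, with invariant factors (1,1,1,1,1,1,1).

∂_2: C_2 → C_1 maps a triangle to the signed sum of its edges. For instance
  ∂[2,4,7] = [4,7] − [2,7] + [2,4],
  ∂[2,7,8] = [7,8] − [2,8] + [2,7].
As a 12×4 matrix over Z this has rank 3, with invariant factors (1,1,1).

Reading off H_k = ker ∂_k / im ∂_{k+1}:

  H_0: rank C_0 − rank ∂_1 = 9 − 7 = 2, and the invariant factors of ∂_1 are all 1, so H_0 ≅ Z^2.
  H_1: rank ker ∂_1 − rank ∂_2 = (12 − 7) − 3 = 2, and the invariant factors of ∂_2 are all 1, so H_1 ≅ Z^2.
  H_2: rank ker ∂_2 − rank ∂_3 = (4 − 3) − 0 = 1, and there is no ∂_3, so H_2 ≅ Z.

As a check, the Euler characteristic is 9 − 12 + 4 = 1, which agrees with 2 − 2 + 1 = 1.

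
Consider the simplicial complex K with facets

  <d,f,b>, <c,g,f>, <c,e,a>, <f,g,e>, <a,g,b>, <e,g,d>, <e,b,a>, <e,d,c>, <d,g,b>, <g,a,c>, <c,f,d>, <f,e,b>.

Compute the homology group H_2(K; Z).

H_2 = 0.

We work with the vertex ordering a < b < c < d < e < f < g. The simplices of K, each written with vertices in increasing order, are:

  0-simplices (7): a, b, c, d, e, f, g
  1-simplices (18): ab, ac, ae, ag, bd, be, bf, bg, cd, ce, cf, cg, de, df, dg, ef, eg, fg
  2-simplices (12): abe, abg, ace, acg, bdf, bdg, bef, cde, cdf, cfg, deg, efg

Hence C_0 ≅ Z^7, C_1 ≅ Z^18, C_2 ≅ Z^12.

Boundary ∂_1: C_1 → C_0 maps an edge to its endpoints' difference, ∂[p,q] = q − p.
As a 7×18 matrix over Z this has rank 6, with invariant factors (1,1,1,1,1,1).

∂_2: C_2 → C_1 sends each 2-simplex [p,q,r] to [q,r] − [p,r] + [p,q]. For instance
  ∂cde = de − ce + cd,
  ∂bdg = dg − bg + bd.
The resulting 18×12 matrix has rank 12, and its Smith normal form has invariant factors (1,1,1,1,1,1,1,1,1,1,1,2).

Reading off H_k = ker ∂_k / im ∂_{k+1}:

  H_2: rank ker ∂_2 − rank ∂_3 = (12 − 12) − 0 = 0, and there is no ∂_3, so H_2 = 0.

(K is a triangulation of the real projective plane RP^2.)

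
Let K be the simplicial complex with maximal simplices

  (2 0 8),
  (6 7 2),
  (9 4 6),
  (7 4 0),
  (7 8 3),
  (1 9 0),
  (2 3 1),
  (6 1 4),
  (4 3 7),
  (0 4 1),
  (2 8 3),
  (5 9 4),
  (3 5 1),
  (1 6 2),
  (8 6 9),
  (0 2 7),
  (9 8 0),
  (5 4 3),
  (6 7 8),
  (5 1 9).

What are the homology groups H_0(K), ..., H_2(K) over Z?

Order the vertices as 0 < 1 < 2 < 3 < 4 < 5 < 6 < 7 < 8 < 9. Listing each simplex with vertices in this order, K has dimension 2 with simplices:

  0-simplices (10): [0], [1], [2], [3], [4], [5], [6], [7], [8], [9]
  1-simplices (30): (30 of them)
  2-simplices (20): (20 of them)

Hence C_0 ≅ Z^10, C_1 ≅ Z^30, C_2 ≅ Z^20.

The boundary map ∂_1: C_1 → C_0 sends each edge [p,q] (with p < q) to q − p. For instance
  ∂[3,8] = [8] − [3].
The 10×30 boundary matrix has rank 9 and Smith normal form diag(1,1,1,1,1,1,1,1,1).

Boundary ∂_2: C_2 → C_1 maps a triangle to the signed sum of its edges. For instance
  ∂[2,3,8] = [3,8] − [2,8] + [2,3],
  ∂[2,6,7] = [6,7] − [2,7] + [2,6].
As a 30×20 matrix over Z this has rank 20, with invariant factors (1,1,1,1,1,1,1,1,1,1,1,1,1,1,1,1,1,1,1,2).

Reading off H_k = ker ∂_k / im ∂_{k+1}:

  H_0: rank C_0 − rank ∂_1 = 10 − 9 = 1, and the invariant factors of ∂_1 are all 1, so H_0 = Z.
  H_1: rank ker ∂_1 − rank ∂_2 = (30 − 9) − 20 = 1, and ∂_2 has invariant factor 2 > 1, so H_1 = Z ⊕ Z/2.
  H_2: rank ker ∂_2 − rank ∂_3 = (20 − 20) − 0 = 0, and there is no ∂_3, so H_2 = 0.

H_0 = Z,  H_1 = Z ⊕ Z/2,  H_2 = 0.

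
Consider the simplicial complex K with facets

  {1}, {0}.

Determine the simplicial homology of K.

We work with the vertex ordering 0 < 1. The simplices of K, each written with vertices in increasing order, are:

  0-simplices (2): [0], [1]

so the chain groups are C_0 ≅ Z^2.

Now H_k = ker ∂_k / im ∂_{k+1}, so:

  H_0: rank C_0 − rank ∂_1 = 2 − 0 = 2, and there is no ∂_1, so H_0 ≅ Z^2.

H_0 ≅ Z^2.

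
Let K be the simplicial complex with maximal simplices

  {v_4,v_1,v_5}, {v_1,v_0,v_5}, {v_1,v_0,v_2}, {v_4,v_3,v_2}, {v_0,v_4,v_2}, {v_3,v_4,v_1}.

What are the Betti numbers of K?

b_0 = 1, b_1 = 1, b_2 = 0.

Order the vertices as v_0 < v_1 < v_2 < v_3 < v_4 < v_5. Listing each simplex with vertices in this order, K has dimension 2 with simplices:

  0-simplices (6): [v_0], [v_1], [v_2], [v_3], [v_4], [v_5]
  1-simplices (12): [v_0,v_1], [v_0,v_2], [v_0,v_4], [v_0,v_5], [v_1,v_2], [v_1,v_3], [v_1,v_4], [v_1,v_5], [v_2,v_3], [v_2,v_4], [v_3,v_4], [v_4,v_5]
  2-simplices (6): [v_0,v_1,v_2], [v_0,v_1,v_5], [v_0,v_2,v_4], [v_1,v_3,v_4], [v_1,v_4,v_5], [v_2,v_3,v_4]

so the chain groups are C_0 ≅ Z^6, C_1 ≅ Z^12, C_2 ≅ Z^6.

Boundary ∂_1: C_1 → C_0 is given by ∂[p,q] = [q] − [p]. For instance
  ∂[v_0,v_1] = [v_1] − [v_0].
The resulting 6×12 matrix has rank 5, and its Smith normal form has invariant factors (1,1,1,1,1).

Boundary ∂_2: C_2 → C_1 acts by ∂[p,q,r] = [q,r] − [p,r] + [p,q]. For instance
  ∂[v_1,v_4,v_5] = [v_4,v_5] − [v_1,v_5] + [v_1,v_4],
  ∂[v_1,v_3,v_4] = [v_3,v_4] − [v_1,v_4] + [v_1,v_3].
This gives a 12×6 integer matrix of rank 6; reducing to Smith normal form yields diagonal entries (1,1,1,1,1,1).

Reading off H_k = ker ∂_k / im ∂_{k+1}:

  H_0: rank C_0 − rank ∂_1 = 6 − 5 = 1, and the invariant factors of ∂_1 are all 1, so H_0 = Z.
  H_1: rank ker ∂_1 − rank ∂_2 = (12 − 5) − 6 = 1, and the invariant factors of ∂_2 are all 1, so H_1 = Z.
  H_2: rank ker ∂_2 − rank ∂_3 = (6 − 6) − 0 = 0, and there is no ∂_3, so H_2 = 0.

As a check, the Euler characteristic is 6 − 12 + 6 = 0, which agrees with 1 − 1 + 0 = 0.
(K is a triangulation of the cylinder S^1 x I.)

Hence the Betti numbers are b_0 = 1, b_1 = 1, b_2 = 0.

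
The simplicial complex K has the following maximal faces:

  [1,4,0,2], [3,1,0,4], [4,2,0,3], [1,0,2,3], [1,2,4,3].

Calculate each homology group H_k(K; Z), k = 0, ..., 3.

Take the total order 0 < 1 < 2 < 3 < 4 on the vertex set. Then K (dimension 3) consists of the simplices:

  0-simplices (5): [0], [1], [2], [3], [4]
  1-simplices (10): [0,1], [0,2], [0,3], [0,4], [1,2], [1,3], [1,4], [2,3], [2,4], [3,4]
  2-simplices (10): [0,1,2], [0,1,3], [0,1,4], [0,2,3], [0,2,4], [0,3,4], [1,2,3], [1,2,4], [1,3,4], [2,3,4]
  3-simplices (5): [0,1,2,3], [0,1,2,4], [0,1,3,4], [0,2,3,4], [1,2,3,4]

so the chain groups are C_0 ≅ Z^5, C_1 ≅ Z^10, C_2 ≅ Z^10, C_3 ≅ Z^5.

∂_1: C_1 → C_0 is given by ∂[p,q] = [q] − [p]. For instance
  ∂[0,4] = [4] − [0].
As a 5×10 matrix over Z this has rank 4, with invariant factors (1,1,1,1).

The boundary map ∂_2: C_2 → C_1 maps a triangle to the signed sum of its edges. For instance
  ∂[0,3,4] = [3,4] − [0,4] + [0,3],
  ∂[1,3,4] = [3,4] − [1,4] + [1,3].
As a 10×10 matrix over Z this has rank 6, with invariant factors (1,1,1,1,1,1).

∂_3: C_3 → C_2 sends each 3-simplex σ to the alternating sum Σ_i (−1)^i (σ with its i-th vertex removed). For instance
  ∂[1,2,3,4] = [2,3,4] − [1,3,4] + [1,2,4] − [1,2,3],
  ∂[0,2,3,4] = [2,3,4] − [0,3,4] + [0,2,4] − [0,2,3].
This gives a 10×5 integer matrix of rank 4; reducing to Smith normal form yields diagonal entries (1,1,1,1).

Reading off H_k = ker ∂_k / im ∂_{k+1}:

  H_0: rank C_0 − rank ∂_1 = 5 − 4 = 1, and the invariant factors of ∂_1 are all 1, so H_0 = Z.
  H_1: rank ker ∂_1 − rank ∂_2 = (10 − 4) − 6 = 0, and the invariant factors of ∂_2 are all 1, so H_1 = 0.
  H_2: rank ker ∂_2 − rank ∂_3 = (10 − 6) − 4 = 0, and the invariant factors of ∂_3 are all 1, so H_2 = 0.
  H_3: rank ker ∂_3 − rank ∂_4 = (5 − 4) − 0 = 1, and there is no ∂_4, so H_3 = Z.

H_0 ≅ Z,  H_1 = 0,  H_2 = 0,  H_3 ≅ Z.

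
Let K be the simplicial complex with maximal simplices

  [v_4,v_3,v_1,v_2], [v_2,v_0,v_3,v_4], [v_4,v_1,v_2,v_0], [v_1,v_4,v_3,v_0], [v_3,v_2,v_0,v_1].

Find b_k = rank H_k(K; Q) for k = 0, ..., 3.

We work with the vertex ordering v_0 < v_1 < v_2 < v_3 < v_4. The simplices of K, each written with vertices in increasing order, are:

  0-simplices (5): [v_0], [v_1], [v_2], [v_3], [v_4]
  1-simplices (10): [v_0,v_1], [v_0,v_2], [v_0,v_3], [v_0,v_4], [v_1,v_2], [v_1,v_3], [v_1,v_4], [v_2,v_3], [v_2,v_4], [v_3,v_4]
  2-simplices (10): [v_0,v_1,v_2], [v_0,v_1,v_3], [v_0,v_1,v_4], [v_0,v_2,v_3], [v_0,v_2,v_4], [v_0,v_3,v_4], [v_1,v_2,v_3], [v_1,v_2,v_4], [v_1,v_3,v_4], [v_2,v_3,v_4]
  3-simplices (5): [v_0,v_1,v_2,v_3], [v_0,v_1,v_2,v_4], [v_0,v_1,v_3,v_4], [v_0,v_2,v_3,v_4], [v_1,v_2,v_3,v_4]

so the chain groups are C_0 ≅ Z^5, C_1 ≅ Z^10, C_2 ≅ Z^10, C_3 ≅ Z^5.

∂_1: C_1 → C_0 sends each edge [p,q] (with p < q) to q − p.
The 5×10 boundary matrix has rank 4 and Smith normal form diag(1,1,1,1).

∂_2: C_2 → C_1 sends each 2-simplex [p,q,r] to [q,r] − [p,r] + [p,q]. For instance
  ∂[v_1,v_2,v_3] = [v_2,v_3] − [v_1,v_3] + [v_1,v_2],
  ∂[v_0,v_3,v_4] = [v_3,v_4] − [v_0,v_4] + [v_0,v_3].
The resulting 10×10 matrix has rank 6, and its Smith normal form has invariant factors (1,1,1,1,1,1).

∂_3: C_3 → C_2 sends each 3-simplex σ to the alternating sum Σ_i (−1)^i (σ with its i-th vertex removed). For instance
  ∂[v_0,v_1,v_2,v_3] = [v_1,v_2,v_3] − [v_0,v_2,v_3] + [v_0,v_1,v_3] − [v_0,v_1,v_2],
  ∂[v_1,v_2,v_3,v_4] = [v_2,v_3,v_4] − [v_1,v_3,v_4] + [v_1,v_2,v_4] − [v_1,v_2,v_3].
This gives a 10×5 integer matrix of rank 4; reducing to Smith normal form yields diagonal entries (1,1,1,1).

Now H_k = ker ∂_k / im ∂_{k+1}, so:

  H_0: rank C_0 − rank ∂_1 = 5 − 4 = 1, and the invariant factors of ∂_1 are all 1, so H_0 = Z.
  H_1: rank ker ∂_1 − rank ∂_2 = (10 − 4) − 6 = 0, and the invariant factors of ∂_2 are all 1, so H_1 = 0.
  H_2: rank ker ∂_2 − rank ∂_3 = (10 − 6) − 4 = 0, and the invariant factors of ∂_3 are all 1, so H_2 = 0.
  H_3: rank ker ∂_3 − rank ∂_4 = (5 − 4) − 0 = 1, and there is no ∂_4, so H_3 = Z.

As a check, the Euler characteristic is 5 − 10 + 10 − 5 = 0, which agrees with 1 − 0 + 0 − 1 = 0.

Hence the Betti numbers are b_0 = 1, b_1 = 0, b_2 = 0, b_3 = 1.

b_0 = 1, b_1 = 0, b_2 = 0, b_3 = 1.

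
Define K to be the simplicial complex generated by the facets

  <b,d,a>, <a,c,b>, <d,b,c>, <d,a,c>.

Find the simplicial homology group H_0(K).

H_0 ≅ Z.

Take the total order a < b < c < d on the vertex set. Then K (dimension 2) consists of the simplices:

  0-simplices (4): a, b, c, d
  1-simplices (6): ab, ac, ad, bc, bd, cd
  2-simplices (4): abc, abd, acd, bcd

giving chain groups C_0 ≅ Z^4, C_1 ≅ Z^6, C_2 ≅ Z^4.

∂_1: C_1 → C_0 maps an edge to its endpoints' difference, ∂[p,q] = q − p. For instance
  ∂cd = d − c.
The resulting 4×6 matrix has rank 3, and its Smith normal form has invariant factors (1,1,1).

∂_2: C_2 → C_1 sends each 2-simplex [p,q,r] to [q,r] − [p,r] + [p,q]. For instance
  ∂acd = cd − ad + ac,
  ∂abd = bd − ad + ab.
The 6×4 boundary matrix has rank 3 and Smith normal form diag(1,1,1).

From H_k ≅ ker(∂_k) / im(∂_{k+1}) we obtain:

  H_0: rank C_0 − rank ∂_1 = 4 − 3 = 1, and the invariant factors of ∂_1 are all 1, so H_0 ≅ Z.

(K is a triangulation of the 2-sphere S^2.)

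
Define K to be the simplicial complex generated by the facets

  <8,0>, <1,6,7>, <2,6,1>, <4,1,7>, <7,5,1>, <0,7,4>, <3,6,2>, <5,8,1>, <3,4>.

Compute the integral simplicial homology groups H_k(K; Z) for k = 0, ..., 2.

H_0 = Z,  H_1 = Z^2,  H_2 = 0.

Fix the vertex order 0 < 1 < 2 < 3 < 4 < 5 < 6 < 7 < 8 and write every simplex with vertices in increasing order. Then dim K = 2 and the simplices of K are:

  0-simplices (9): [0], [1], [2], [3], [4], [5], [6], [7], [8]
  1-simplices (17): [0,4], [0,7], [0,8], [1,2], [1,4], [1,5], [1,6], [1,7], [1,8], [2,3], [2,6], [3,4], [3,6], [4,7], [5,7], [5,8], [6,7]
  2-simplices (7): [0,4,7], [1,2,6], [1,4,7], [1,5,7], [1,5,8], [1,6,7], [2,3,6]

Hence C_0 ≅ Z^9, C_1 ≅ Z^17, C_2 ≅ Z^7.

The boundary map ∂_1: C_1 → C_0 maps an edge to its endpoints' difference, ∂[p,q] = q − p.
This gives a 9×17 integer matrix of rank 8; reducing to Smith normal form yields diagonal entries (1,1,1,1,1,1,1,1).

Boundary ∂_2: C_2 → C_1 maps a triangle to the signed sum of its edges. For instance
  ∂[1,4,7] = [4,7] − [1,7] + [1,4],
  ∂[1,5,8] = [5,8] − [1,8] + [1,5].
The 17×7 boundary matrix has rank 7 and Smith normal form diag(1,1,1,1,1,1,1).

Computing H_k = (kernel of ∂_k) / (image of ∂_{k+1}):

  H_0: rank C_0 − rank ∂_1 = 9 − 8 = 1, and the invariant factors of ∂_1 are all 1, so H_0 ≅ Z.
  H_1: rank ker ∂_1 − rank ∂_2 = (17 − 8) − 7 = 2, and the invariant factors of ∂_2 are all 1, so H_1 ≅ Z^2.
  H_2: rank ker ∂_2 − rank ∂_3 = (7 − 7) − 0 = 0, and there is no ∂_3, so H_2 ≅ 0.

As a check, the Euler characteristic is 9 − 17 + 7 = -1, which agrees with 1 − 2 + 0 = -1.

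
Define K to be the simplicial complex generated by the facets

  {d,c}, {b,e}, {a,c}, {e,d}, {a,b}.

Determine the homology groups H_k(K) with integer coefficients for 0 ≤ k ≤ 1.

H_0 = Z,  H_1 = Z.

Take the total order a < b < c < d < e on the vertex set. Then K (dimension 1) consists of the simplices:

  0-simplices (5): a, b, c, d, e
  1-simplices (5): ab, ac, be, cd, de

so the chain groups are C_0 ≅ Z^5, C_1 ≅ Z^5.

The boundary map ∂_1: C_1 → C_0 maps an edge to its endpoints' difference, ∂[p,q] = q − p. For instance
  ∂cd = d − c.
The resulting 5×5 matrix has rank 4, and its Smith normal form has invariant factors (1,1,1,1).

From H_k ≅ ker(∂_k) / im(∂_{k+1}) we obtain:

  H_0: rank C_0 − rank ∂_1 = 5 − 4 = 1, and the invariant factors of ∂_1 are all 1, so H_0 = Z.
  H_1: rank ker ∂_1 − rank ∂_2 = (5 − 4) − 0 = 1, and there is no ∂_2, so H_1 = Z.

As a check, the Euler characteristic is 5 − 5 = 0, which agrees with 1 − 1 = 0.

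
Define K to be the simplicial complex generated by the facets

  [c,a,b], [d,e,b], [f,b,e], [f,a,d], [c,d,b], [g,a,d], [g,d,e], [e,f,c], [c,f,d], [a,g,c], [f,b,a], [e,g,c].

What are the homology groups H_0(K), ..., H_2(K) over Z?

We work with the vertex ordering a < b < c < d < e < f < g. The simplices of K, each written with vertices in increasing order, are:

  0-simplices (7): a, b, c, d, e, f, g
  1-simplices (18): ab, ac, ad, af, ag, bc, bd, be, bf, cd, ce, cf, cg, de, df, dg, ef, eg
  2-simplices (12): abc, abf, acg, adf, adg, bcd, bde, bef, cdf, cef, ceg, deg

giving chain groups C_0 ≅ Z^7, C_1 ≅ Z^18, C_2 ≅ Z^12.

Boundary ∂_1: C_1 → C_0 maps an edge to its endpoints' difference, ∂[p,q] = q − p. For instance
  ∂ag = g − a.
The 7×18 boundary matrix has rank 6 and Smith normal form diag(1,1,1,1,1,1).

The boundary map ∂_2: C_2 → C_1 sends each 2-simplex [p,q,r] to [q,r] − [p,r] + [p,q]. For instance
  ∂bcd = cd − bd + bc,
  ∂bde = de − be + bd.
As a 18×12 matrix over Z this has rank 12, with invariant factors (1,1,1,1,1,1,1,1,1,1,1,2).

From H_k ≅ ker(∂_k) / im(∂_{k+1}) we obtain:

  H_0: rank C_0 − rank ∂_1 = 7 − 6 = 1, and the invariant factors of ∂_1 are all 1, so H_0 ≅ Z.
  H_1: rank ker ∂_1 − rank ∂_2 = (18 − 6) − 12 = 0, and ∂_2 has invariant factor 2 > 1, so H_1 ≅ Z/2.
  H_2: rank ker ∂_2 − rank ∂_3 = (12 − 12) − 0 = 0, and there is no ∂_3, so H_2 ≅ 0.

H_0 ≅ Z,  H_1 ≅ Z/2,  H_2 = 0.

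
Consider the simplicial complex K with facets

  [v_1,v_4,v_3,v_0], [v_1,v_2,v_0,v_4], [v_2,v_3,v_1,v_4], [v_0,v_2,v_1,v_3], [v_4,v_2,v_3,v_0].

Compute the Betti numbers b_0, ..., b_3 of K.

b_0 = 1, b_1 = 0, b_2 = 0, b_3 = 1.

We work with the vertex ordering v_0 < v_1 < v_2 < v_3 < v_4. The simplices of K, each written with vertices in increasing order, are:

  0-simplices (5): [v_0], [v_1], [v_2], [v_3], [v_4]
  1-simplices (10): [v_0,v_1], [v_0,v_2], [v_0,v_3], [v_0,v_4], [v_1,v_2], [v_1,v_3], [v_1,v_4], [v_2,v_3], [v_2,v_4], [v_3,v_4]
  2-simplices (10): [v_0,v_1,v_2], [v_0,v_1,v_3], [v_0,v_1,v_4], [v_0,v_2,v_3], [v_0,v_2,v_4], [v_0,v_3,v_4], [v_1,v_2,v_3], [v_1,v_2,v_4], [v_1,v_3,v_4], [v_2,v_3,v_4]
  3-simplices (5): [v_0,v_1,v_2,v_3], [v_0,v_1,v_2,v_4], [v_0,v_1,v_3,v_4], [v_0,v_2,v_3,v_4], [v_1,v_2,v_3,v_4]

Hence C_0 ≅ Z^5, C_1 ≅ Z^10, C_2 ≅ Z^10, C_3 ≅ Z^5.

Boundary ∂_1: C_1 → C_0 is given by ∂[p,q] = [q] − [p]. For instance
  ∂[v_1,v_4] = [v_4] − [v_1].
As a 5×10 matrix over Z this has rank 4, with invariant factors (1,1,1,1).

∂_2: C_2 → C_1 maps a triangle to the signed sum of its edges. For instance
  ∂[v_2,v_3,v_4] = [v_3,v_4] − [v_2,v_4] + [v_2,v_3],
  ∂[v_0,v_2,v_3] = [v_2,v_3] − [v_0,v_3] + [v_0,v_2].
This gives a 10×10 integer matrix of rank 6; reducing to Smith normal form yields diagonal entries (1,1,1,1,1,1).

Boundary ∂_3: C_3 → C_2 sends each 3-simplex σ to the alternating sum Σ_i (−1)^i (σ with its i-th vertex removed). For instance
  ∂[v_1,v_2,v_3,v_4] = [v_2,v_3,v_4] − [v_1,v_3,v_4] + [v_1,v_2,v_4] − [v_1,v_2,v_3],
  ∂[v_0,v_1,v_3,v_4] = [v_1,v_3,v_4] − [v_0,v_3,v_4] + [v_0,v_1,v_4] − [v_0,v_1,v_3].
This gives a 10×5 integer matrix of rank 4; reducing to Smith normal form yields diagonal entries (1,1,1,1).

Now H_k = ker ∂_k / im ∂_{k+1}, so:

  H_0: rank C_0 − rank ∂_1 = 5 − 4 = 1, and the invariant factors of ∂_1 are all 1, so H_0 = Z.
  H_1: rank ker ∂_1 − rank ∂_2 = (10 − 4) − 6 = 0, and the invariant factors of ∂_2 are all 1, so H_1 = 0.
  H_2: rank ker ∂_2 − rank ∂_3 = (10 − 6) − 4 = 0, and the invariant factors of ∂_3 are all 1, so H_2 = 0.
  H_3: rank ker ∂_3 − rank ∂_4 = (5 − 4) − 0 = 1, and there is no ∂_4, so H_3 = Z.

As a check, the Euler characteristic is 5 − 10 + 10 − 5 = 0, which agrees with 1 − 0 + 0 − 1 = 0.

Hence the Betti numbers are b_0 = 1, b_1 = 0, b_2 = 0, b_3 = 1.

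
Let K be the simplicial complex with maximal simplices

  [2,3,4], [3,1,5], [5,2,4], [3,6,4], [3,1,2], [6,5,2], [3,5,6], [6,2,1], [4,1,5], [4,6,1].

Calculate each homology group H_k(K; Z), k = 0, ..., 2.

Fix the vertex order 1 < 2 < 3 < 4 < 5 < 6 and write every simplex with vertices in increasing order. Then dim K = 2 and the simplices of K are:

  0-simplices (6): [1], [2], [3], [4], [5], [6]
  1-simplices (15): [1,2], [1,3], [1,4], [1,5], [1,6], [2,3], [2,4], [2,5], [2,6], [3,4], [3,5], [3,6], [4,5], [4,6], [5,6]
  2-simplices (10): [1,2,3], [1,2,6], [1,3,5], [1,4,5], [1,4,6], [2,3,4], [2,4,5], [2,5,6], [3,4,6], [3,5,6]

giving chain groups C_0 ≅ Z^6, C_1 ≅ Z^15, C_2 ≅ Z^10.

Boundary ∂_1: C_1 → C_0 is given by ∂[p,q] = [q] − [p]. For instance
  ∂[1,5] = [5] − [1].
The resulting 6×15 matrix has rank 5, and its Smith normal form has invariant factors (1,1,1,1,1).

∂_2: C_2 → C_1 sends each 2-simplex [p,q,r] to [q,r] − [p,r] + [p,q]. For instance
  ∂[1,3,5] = [3,5] − [1,5] + [1,3],
  ∂[1,2,3] = [2,3] − [1,3] + [1,2].
The 15×10 boundary matrix has rank 10 and Smith normal form diag(1,1,1,1,1,1,1,1,1,2).

From H_k ≅ ker(∂_k) / im(∂_{k+1}) we obtain:

  H_0: rank C_0 − rank ∂_1 = 6 − 5 = 1, and the invariant factors of ∂_1 are all 1, so H_0 = Z.
  H_1: rank ker ∂_1 − rank ∂_2 = (15 − 5) − 10 = 0, and ∂_2 has invariant factor 2 > 1, so H_1 = Z/2Z.
  H_2: rank ker ∂_2 − rank ∂_3 = (10 − 10) − 0 = 0, and there is no ∂_3, so H_2 = 0.

H_0 = Z,  H_1 = Z/2Z,  H_2 = 0.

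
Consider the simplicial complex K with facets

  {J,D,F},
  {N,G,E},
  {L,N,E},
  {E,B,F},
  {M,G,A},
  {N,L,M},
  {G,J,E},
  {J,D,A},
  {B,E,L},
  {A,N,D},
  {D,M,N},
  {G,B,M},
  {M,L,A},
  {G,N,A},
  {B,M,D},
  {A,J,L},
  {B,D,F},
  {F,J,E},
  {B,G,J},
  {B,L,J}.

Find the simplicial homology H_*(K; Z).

H_0 ≅ Z,  H_1 ≅ Z ⊕ Z/2Z,  H_2 = 0.

Order the vertices as A < B < D < E < F < G < J < L < M < N. Listing each simplex with vertices in this order, K has dimension 2 with simplices:

  0-simplices (10): A, B, D, E, F, G, J, L, M, N
  1-simplices (30): AD, AG, AJ, AL, AM, AN, BD, BE, BF, BG, BJ, BL, BM, DF, DJ, DM, DN, EF, EG, EJ, EL, EN, FJ, GJ, GM, GN, JL, LM, LN, MN
  2-simplices (20): ADJ, ADN, AGM, AGN, AJL, ALM, BDF, BDM, BEF, BEL, BGJ, BGM, BJL, DFJ, DMN, EFJ, EGJ, EGN, ELN, LMN

Hence C_0 ≅ Z^10, C_1 ≅ Z^30, C_2 ≅ Z^20.

Boundary ∂_1: C_1 → C_0 is given by ∂[p,q] = [q] − [p]. For instance
  ∂LM = M − L.
As a 10×30 matrix over Z this has rank 9, with invariant factors (1,1,1,1,1,1,1,1,1).

Boundary ∂_2: C_2 → C_1 sends each 2-simplex [p,q,r] to [q,r] − [p,r] + [p,q]. For instance
  ∂BEF = EF − BF + BE,
  ∂ADN = DN − AN + AD.
This gives a 30×20 integer matrix of rank 20; reducing to Smith normal form yields diagonal entries (1,1,1,1,1,1,1,1,1,1,1,1,1,1,1,1,1,1,1,2).

Now H_k = ker ∂_k / im ∂_{k+1}, so:

  H_0: rank C_0 − rank ∂_1 = 10 − 9 = 1, and the invariant factors of ∂_1 are all 1, so H_0 = Z.
  H_1: rank ker ∂_1 − rank ∂_2 = (30 − 9) − 20 = 1, and ∂_2 has invariant factor 2 > 1, so H_1 = Z ⊕ Z/2Z.
  H_2: rank ker ∂_2 − rank ∂_3 = (20 − 20) − 0 = 0, and there is no ∂_3, so H_2 = 0.

(K is a triangulation of the Klein bottle.)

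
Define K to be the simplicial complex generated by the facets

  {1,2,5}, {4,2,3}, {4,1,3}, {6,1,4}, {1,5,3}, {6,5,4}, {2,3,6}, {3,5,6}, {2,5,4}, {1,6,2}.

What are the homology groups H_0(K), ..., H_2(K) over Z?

Take the total order 1 < 2 < 3 < 4 < 5 < 6 on the vertex set. Then K (dimension 2) consists of the simplices:

  0-simplices (6): [1], [2], [3], [4], [5], [6]
  1-simplices (15): [1,2], [1,3], [1,4], [1,5], [1,6], [2,3], [2,4], [2,5], [2,6], [3,4], [3,5], [3,6], [4,5], [4,6], [5,6]
  2-simplices (10): [1,2,5], [1,2,6], [1,3,4], [1,3,5], [1,4,6], [2,3,4], [2,3,6], [2,4,5], [3,5,6], [4,5,6]

Hence C_0 ≅ Z^6, C_1 ≅ Z^15, C_2 ≅ Z^10.

Boundary ∂_1: C_1 → C_0 sends each edge [p,q] (with p < q) to q − p. For instance
  ∂[2,6] = [6] − [2].
The 6×15 boundary matrix has rank 5 and Smith normal form diag(1,1,1,1,1).

∂_2: C_2 → C_1 maps a triangle to the signed sum of its edges. For instance
  ∂[2,3,4] = [3,4] − [2,4] + [2,3],
  ∂[2,3,6] = [3,6] − [2,6] + [2,3].
The resulting 15×10 matrix has rank 10, and its Smith normal form has invariant factors (1,1,1,1,1,1,1,1,1,2).

Computing H_k = (kernel of ∂_k) / (image of ∂_{k+1}):

  H_0: rank C_0 − rank ∂_1 = 6 − 5 = 1, and the invariant factors of ∂_1 are all 1, so H_0 ≅ Z.
  H_1: rank ker ∂_1 − rank ∂_2 = (15 − 5) − 10 = 0, and ∂_2 has invariant factor 2 > 1, so H_1 ≅ Z/2.
  H_2: rank ker ∂_2 − rank ∂_3 = (10 − 10) − 0 = 0, and there is no ∂_3, so H_2 ≅ 0.

(K is a triangulation of the real projective plane RP^2.)

H_0 ≅ Z,  H_1 ≅ Z/2,  H_2 = 0.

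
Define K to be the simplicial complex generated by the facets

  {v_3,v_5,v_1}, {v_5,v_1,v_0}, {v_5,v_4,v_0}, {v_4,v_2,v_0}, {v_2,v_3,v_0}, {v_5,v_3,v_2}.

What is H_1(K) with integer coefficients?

H_1 = Z.

K has 6 vertices, 12 edges, 6 triangles.
rank ∂_1 = 5, rank ∂_2 = 6 ⇒ b_1 = 12 − 5 − 6 = 1; all invariant factors of ∂_2 are 1 so no torsion. So H_1 ≅ Z.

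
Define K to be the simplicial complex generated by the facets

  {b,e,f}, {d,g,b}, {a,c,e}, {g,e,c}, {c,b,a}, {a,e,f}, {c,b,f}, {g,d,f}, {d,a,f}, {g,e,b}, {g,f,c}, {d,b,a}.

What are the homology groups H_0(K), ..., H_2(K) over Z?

H_0 ≅ Z,  H_1 ≅ Z/2,  H_2 = 0.

Take the total order a < b < c < d < e < f < g on the vertex set. Then K (dimension 2) consists of the simplices:

  0-simplices (7): a, b, c, d, e, f, g
  1-simplices (18): ab, ac, ad, ae, af, bc, bd, be, bf, bg, ce, cf, cg, df, dg, ef, eg, fg
  2-simplices (12): abc, abd, ace, adf, aef, bcf, bdg, bef, beg, ceg, cfg, dfg

giving chain groups C_0 ≅ Z^7, C_1 ≅ Z^18, C_2 ≅ Z^12.

∂_1: C_1 → C_0 is given by ∂[p,q] = [q] − [p].
The resulting 7×18 matrix has rank 6, and its Smith normal form has invariant factors (1,1,1,1,1,1).

The boundary map ∂_2: C_2 → C_1 sends each 2-simplex [p,q,r] to [q,r] − [p,r] + [p,q]. For instance
  ∂bdg = dg − bg + bd,
  ∂adf = df − af + ad.
The 18×12 boundary matrix has rank 12 and Smith normal form diag(1,1,1,1,1,1,1,1,1,1,1,2).

Reading off H_k = ker ∂_k / im ∂_{k+1}:

  H_0: rank C_0 − rank ∂_1 = 7 − 6 = 1, and the invariant factors of ∂_1 are all 1, so H_0 ≅ Z.
  H_1: rank ker ∂_1 − rank ∂_2 = (18 − 6) − 12 = 0, and ∂_2 has invariant factor 2 > 1, so H_1 ≅ Z/2.
  H_2: rank ker ∂_2 − rank ∂_3 = (12 − 12) − 0 = 0, and there is no ∂_3, so H_2 ≅ 0.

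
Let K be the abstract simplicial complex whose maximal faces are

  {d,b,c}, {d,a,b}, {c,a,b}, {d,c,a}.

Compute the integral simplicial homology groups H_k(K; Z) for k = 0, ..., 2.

Fix the vertex order a < b < c < d and write every simplex with vertices in increasing order. Then dim K = 2 and the simplices of K are:

  0-simplices (4): a, b, c, d
  1-simplices (6): ab, ac, ad, bc, bd, cd
  2-simplices (4): abc, abd, acd, bcd

so the chain groups are C_0 ≅ Z^4, C_1 ≅ Z^6, C_2 ≅ Z^4.

Boundary ∂_1: C_1 → C_0 is given by ∂[p,q] = [q] − [p].
The resulting 4×6 matrix has rank 3, and its Smith normal form has invariant factors (1,1,1).

The boundary map ∂_2: C_2 → C_1 acts by ∂[p,q,r] = [q,r] − [p,r] + [p,q]. For instance
  ∂acd = cd − ad + ac,
  ∂abd = bd − ad + ab.
The resulting 6×4 matrix has rank 3, and its Smith normal form has invariant factors (1,1,1).

Computing H_k = (kernel of ∂_k) / (image of ∂_{k+1}):

  H_0: rank C_0 − rank ∂_1 = 4 − 3 = 1, and the invariant factors of ∂_1 are all 1, so H_0 ≅ Z.
  H_1: rank ker ∂_1 − rank ∂_2 = (6 − 3) − 3 = 0, and the invariant factors of ∂_2 are all 1, so H_1 ≅ 0.
  H_2: rank ker ∂_2 − rank ∂_3 = (4 − 3) − 0 = 1, and there is no ∂_3, so H_2 ≅ Z.

As a check, the Euler characteristic is 4 − 6 + 4 = 2, which agrees with 1 − 0 + 1 = 2.

H_0 = Z,  H_1 = 0,  H_2 = Z.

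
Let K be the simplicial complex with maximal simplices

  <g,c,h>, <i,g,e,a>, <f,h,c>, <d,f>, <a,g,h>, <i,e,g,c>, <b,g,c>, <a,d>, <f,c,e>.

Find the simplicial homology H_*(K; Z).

H_0 = Z,  H_1 = Z,  H_2 = 0,  H_3 = 0.

Fix the vertex order a < b < c < d < e < f < g < h < i and write every simplex with vertices in increasing order. Then dim K = 3 and the simplices of K are:

  0-simplices (9): a, b, c, d, e, f, g, h, i
  1-simplices (19): ad, ae, ag, ah, ai, bc, bg, ce, cf, cg, ch, ci, df, ef, eg, ei, fh, gh, gi
  2-simplices (12): aeg, aei, agh, agi, bcg, cef, ceg, cei, cfh, cgh, cgi, egi
  3-simplices (2): aegi, cegi

Hence C_0 ≅ Z^9, C_1 ≅ Z^19, C_2 ≅ Z^12, C_3 ≅ Z^2.

∂_1: C_1 → C_0 maps an edge to its endpoints' difference, ∂[p,q] = q − p. For instance
  ∂fh = h − f.
As a 9×19 matrix over Z this has rank 8, with invariant factors (1,1,1,1,1,1,1,1).

∂_2: C_2 → C_1 sends each 2-simplex [p,q,r] to [q,r] − [p,r] + [p,q]. For instance
  ∂cgh = gh − ch + cg,
  ∂agh = gh − ah + ag.
As a 19×12 matrix over Z this has rank 10, with invariant factors (1,1,1,1,1,1,1,1,1,1).

The boundary map ∂_3: C_3 → C_2 sends each 3-simplex σ to the alternating sum Σ_i (−1)^i (σ with its i-th vertex removed). For instance
  ∂aegi = egi − agi + aei − aeg,
  ∂cegi = egi − cgi + cei − ceg.
This gives a 12×2 integer matrix of rank 2; reducing to Smith normal form yields diagonal entries (1,1).

From H_k ≅ ker(∂_k) / im(∂_{k+1}) we obtain:

  H_0: rank C_0 − rank ∂_1 = 9 − 8 = 1, and the invariant factors of ∂_1 are all 1, so H_0 = Z.
  H_1: rank ker ∂_1 − rank ∂_2 = (19 − 8) − 10 = 1, and the invariant factors of ∂_2 are all 1, so H_1 = Z.
  H_2: rank ker ∂_2 − rank ∂_3 = (12 − 10) − 2 = 0, and the invariant factors of ∂_3 are all 1, so H_2 = 0.
  H_3: rank ker ∂_3 − rank ∂_4 = (2 − 2) − 0 = 0, and there is no ∂_4, so H_3 = 0.

As a check, the Euler characteristic is 9 − 19 + 12 − 2 = 0, which agrees with 1 − 1 + 0 − 0 = 0.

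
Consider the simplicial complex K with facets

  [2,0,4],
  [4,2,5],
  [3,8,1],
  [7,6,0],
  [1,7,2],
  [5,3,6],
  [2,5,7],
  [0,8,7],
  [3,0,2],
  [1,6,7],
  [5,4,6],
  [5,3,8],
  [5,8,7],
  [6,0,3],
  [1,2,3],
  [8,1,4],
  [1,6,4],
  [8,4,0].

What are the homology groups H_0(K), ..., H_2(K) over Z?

K has 9 vertices, 27 edges, 18 triangles.
rank ∂_0 = 0, rank ∂_1 = 8 ⇒ b_0 = 9 − 0 − 8 = 1; all invariant factors of ∂_1 are 1 so no torsion. So H_0 ≅ Z.
rank ∂_1 = 8, rank ∂_2 = 17 ⇒ b_1 = 27 − 8 − 17 = 2; all invariant factors of ∂_2 are 1 so no torsion. So H_1 ≅ Z^2.
rank ∂_2 = 17, rank ∂_3 = 0 ⇒ b_2 = 18 − 17 − 0 = 1. So H_2 ≅ Z.

H_0 = Z,  H_1 = Z^2,  H_2 = Z.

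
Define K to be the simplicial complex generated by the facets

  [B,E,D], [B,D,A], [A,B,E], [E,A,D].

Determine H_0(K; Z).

H_0 = Z.

Order the vertices as A < B < D < E. Listing each simplex with vertices in this order, K has dimension 2 with simplices:

  0-simplices (4): A, B, D, E
  1-simplices (6): AB, AD, AE, BD, BE, DE
  2-simplices (4): ABD, ABE, ADE, BDE

giving chain groups C_0 ≅ Z^4, C_1 ≅ Z^6, C_2 ≅ Z^4.

The boundary map ∂_1: C_1 → C_0 sends each edge [p,q] (with p < q) to q − p. For instance
  ∂AB = B − A.
The resulting 4×6 matrix has rank 3, and its Smith normal form has invariant factors (1,1,1).

∂_2: C_2 → C_1 maps a triangle to the signed sum of its edges. For instance
  ∂ADE = DE − AE + AD,
  ∂ABE = BE − AE + AB.
The resulting 6×4 matrix has rank 3, and its Smith normal form has invariant factors (1,1,1).

Reading off H_k = ker ∂_k / im ∂_{k+1}:

  H_0: rank C_0 − rank ∂_1 = 4 − 3 = 1, and the invariant factors of ∂_1 are all 1, so H_0 ≅ Z.

(K is a triangulation of the 2-sphere S^2.)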